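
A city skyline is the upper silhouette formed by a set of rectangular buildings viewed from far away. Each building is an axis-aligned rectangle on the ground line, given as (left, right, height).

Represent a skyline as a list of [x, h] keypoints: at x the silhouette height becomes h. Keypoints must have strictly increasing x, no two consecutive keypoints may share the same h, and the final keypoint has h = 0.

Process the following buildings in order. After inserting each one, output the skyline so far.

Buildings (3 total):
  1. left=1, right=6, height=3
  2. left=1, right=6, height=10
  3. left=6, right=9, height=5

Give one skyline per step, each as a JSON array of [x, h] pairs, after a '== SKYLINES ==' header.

== SKYLINES ==
[[1,3],[6,0]]
[[1,10],[6,0]]
[[1,10],[6,5],[9,0]]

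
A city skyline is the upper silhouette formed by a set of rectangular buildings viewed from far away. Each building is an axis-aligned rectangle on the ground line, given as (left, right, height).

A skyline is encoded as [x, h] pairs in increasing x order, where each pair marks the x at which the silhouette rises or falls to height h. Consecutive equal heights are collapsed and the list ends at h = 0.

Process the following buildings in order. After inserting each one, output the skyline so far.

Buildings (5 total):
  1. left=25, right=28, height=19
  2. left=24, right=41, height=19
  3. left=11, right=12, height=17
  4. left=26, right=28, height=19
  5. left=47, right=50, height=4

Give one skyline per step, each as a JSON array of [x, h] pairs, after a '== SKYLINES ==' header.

== SKYLINES ==
[[25,19],[28,0]]
[[24,19],[41,0]]
[[11,17],[12,0],[24,19],[41,0]]
[[11,17],[12,0],[24,19],[41,0]]
[[11,17],[12,0],[24,19],[41,0],[47,4],[50,0]]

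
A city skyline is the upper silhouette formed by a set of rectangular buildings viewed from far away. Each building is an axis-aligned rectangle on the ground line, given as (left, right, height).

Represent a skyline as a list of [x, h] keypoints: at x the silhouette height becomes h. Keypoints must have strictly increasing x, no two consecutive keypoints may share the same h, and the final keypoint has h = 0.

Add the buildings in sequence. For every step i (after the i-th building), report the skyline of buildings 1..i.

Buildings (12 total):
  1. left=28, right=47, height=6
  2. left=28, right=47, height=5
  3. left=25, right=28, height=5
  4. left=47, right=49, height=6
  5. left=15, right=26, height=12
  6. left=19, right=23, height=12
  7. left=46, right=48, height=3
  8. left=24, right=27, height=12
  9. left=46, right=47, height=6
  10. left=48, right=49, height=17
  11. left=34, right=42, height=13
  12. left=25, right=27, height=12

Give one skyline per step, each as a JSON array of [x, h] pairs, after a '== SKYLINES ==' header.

== SKYLINES ==
[[28,6],[47,0]]
[[28,6],[47,0]]
[[25,5],[28,6],[47,0]]
[[25,5],[28,6],[49,0]]
[[15,12],[26,5],[28,6],[49,0]]
[[15,12],[26,5],[28,6],[49,0]]
[[15,12],[26,5],[28,6],[49,0]]
[[15,12],[27,5],[28,6],[49,0]]
[[15,12],[27,5],[28,6],[49,0]]
[[15,12],[27,5],[28,6],[48,17],[49,0]]
[[15,12],[27,5],[28,6],[34,13],[42,6],[48,17],[49,0]]
[[15,12],[27,5],[28,6],[34,13],[42,6],[48,17],[49,0]]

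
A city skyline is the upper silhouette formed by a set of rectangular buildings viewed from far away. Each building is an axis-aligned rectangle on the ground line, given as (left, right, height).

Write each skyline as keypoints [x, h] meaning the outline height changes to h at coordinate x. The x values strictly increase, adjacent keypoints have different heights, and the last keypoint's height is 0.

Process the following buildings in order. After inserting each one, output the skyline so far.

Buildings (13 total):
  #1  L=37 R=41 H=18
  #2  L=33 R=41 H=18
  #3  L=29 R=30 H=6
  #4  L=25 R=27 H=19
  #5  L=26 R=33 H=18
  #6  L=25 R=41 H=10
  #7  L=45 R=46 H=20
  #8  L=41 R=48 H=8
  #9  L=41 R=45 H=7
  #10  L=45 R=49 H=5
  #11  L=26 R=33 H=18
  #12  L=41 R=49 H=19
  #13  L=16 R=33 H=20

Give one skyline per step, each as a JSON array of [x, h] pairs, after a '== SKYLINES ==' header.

== SKYLINES ==
[[37,18],[41,0]]
[[33,18],[41,0]]
[[29,6],[30,0],[33,18],[41,0]]
[[25,19],[27,0],[29,6],[30,0],[33,18],[41,0]]
[[25,19],[27,18],[41,0]]
[[25,19],[27,18],[41,0]]
[[25,19],[27,18],[41,0],[45,20],[46,0]]
[[25,19],[27,18],[41,8],[45,20],[46,8],[48,0]]
[[25,19],[27,18],[41,8],[45,20],[46,8],[48,0]]
[[25,19],[27,18],[41,8],[45,20],[46,8],[48,5],[49,0]]
[[25,19],[27,18],[41,8],[45,20],[46,8],[48,5],[49,0]]
[[25,19],[27,18],[41,19],[45,20],[46,19],[49,0]]
[[16,20],[33,18],[41,19],[45,20],[46,19],[49,0]]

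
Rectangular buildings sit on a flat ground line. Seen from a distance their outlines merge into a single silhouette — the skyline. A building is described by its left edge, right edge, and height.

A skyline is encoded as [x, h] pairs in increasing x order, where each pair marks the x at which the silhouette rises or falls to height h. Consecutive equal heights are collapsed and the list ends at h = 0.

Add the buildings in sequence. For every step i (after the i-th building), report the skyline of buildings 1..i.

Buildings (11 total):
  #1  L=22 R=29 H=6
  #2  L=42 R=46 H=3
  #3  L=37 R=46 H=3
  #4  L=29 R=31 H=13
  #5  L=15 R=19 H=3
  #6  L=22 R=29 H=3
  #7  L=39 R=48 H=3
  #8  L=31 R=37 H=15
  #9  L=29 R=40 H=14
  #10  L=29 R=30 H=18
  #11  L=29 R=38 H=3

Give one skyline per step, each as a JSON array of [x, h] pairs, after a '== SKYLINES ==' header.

== SKYLINES ==
[[22,6],[29,0]]
[[22,6],[29,0],[42,3],[46,0]]
[[22,6],[29,0],[37,3],[46,0]]
[[22,6],[29,13],[31,0],[37,3],[46,0]]
[[15,3],[19,0],[22,6],[29,13],[31,0],[37,3],[46,0]]
[[15,3],[19,0],[22,6],[29,13],[31,0],[37,3],[46,0]]
[[15,3],[19,0],[22,6],[29,13],[31,0],[37,3],[48,0]]
[[15,3],[19,0],[22,6],[29,13],[31,15],[37,3],[48,0]]
[[15,3],[19,0],[22,6],[29,14],[31,15],[37,14],[40,3],[48,0]]
[[15,3],[19,0],[22,6],[29,18],[30,14],[31,15],[37,14],[40,3],[48,0]]
[[15,3],[19,0],[22,6],[29,18],[30,14],[31,15],[37,14],[40,3],[48,0]]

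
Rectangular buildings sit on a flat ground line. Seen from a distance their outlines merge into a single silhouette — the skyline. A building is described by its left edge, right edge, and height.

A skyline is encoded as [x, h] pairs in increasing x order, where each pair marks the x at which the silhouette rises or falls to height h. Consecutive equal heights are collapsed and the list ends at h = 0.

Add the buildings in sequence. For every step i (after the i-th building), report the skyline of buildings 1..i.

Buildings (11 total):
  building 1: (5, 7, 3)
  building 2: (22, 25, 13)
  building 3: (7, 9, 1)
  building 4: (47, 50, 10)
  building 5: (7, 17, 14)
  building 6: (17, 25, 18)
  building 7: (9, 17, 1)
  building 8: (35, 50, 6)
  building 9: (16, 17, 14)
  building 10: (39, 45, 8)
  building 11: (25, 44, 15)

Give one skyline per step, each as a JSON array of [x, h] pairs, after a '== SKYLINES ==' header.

== SKYLINES ==
[[5,3],[7,0]]
[[5,3],[7,0],[22,13],[25,0]]
[[5,3],[7,1],[9,0],[22,13],[25,0]]
[[5,3],[7,1],[9,0],[22,13],[25,0],[47,10],[50,0]]
[[5,3],[7,14],[17,0],[22,13],[25,0],[47,10],[50,0]]
[[5,3],[7,14],[17,18],[25,0],[47,10],[50,0]]
[[5,3],[7,14],[17,18],[25,0],[47,10],[50,0]]
[[5,3],[7,14],[17,18],[25,0],[35,6],[47,10],[50,0]]
[[5,3],[7,14],[17,18],[25,0],[35,6],[47,10],[50,0]]
[[5,3],[7,14],[17,18],[25,0],[35,6],[39,8],[45,6],[47,10],[50,0]]
[[5,3],[7,14],[17,18],[25,15],[44,8],[45,6],[47,10],[50,0]]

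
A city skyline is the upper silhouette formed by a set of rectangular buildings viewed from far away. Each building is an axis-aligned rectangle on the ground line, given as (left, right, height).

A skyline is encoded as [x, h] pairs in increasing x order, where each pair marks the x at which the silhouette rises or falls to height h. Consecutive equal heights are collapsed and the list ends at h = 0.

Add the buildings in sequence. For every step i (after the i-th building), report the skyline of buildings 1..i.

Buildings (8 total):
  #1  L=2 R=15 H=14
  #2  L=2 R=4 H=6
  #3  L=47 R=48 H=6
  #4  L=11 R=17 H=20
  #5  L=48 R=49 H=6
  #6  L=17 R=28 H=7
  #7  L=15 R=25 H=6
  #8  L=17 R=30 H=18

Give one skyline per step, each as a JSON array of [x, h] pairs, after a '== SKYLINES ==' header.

== SKYLINES ==
[[2,14],[15,0]]
[[2,14],[15,0]]
[[2,14],[15,0],[47,6],[48,0]]
[[2,14],[11,20],[17,0],[47,6],[48,0]]
[[2,14],[11,20],[17,0],[47,6],[49,0]]
[[2,14],[11,20],[17,7],[28,0],[47,6],[49,0]]
[[2,14],[11,20],[17,7],[28,0],[47,6],[49,0]]
[[2,14],[11,20],[17,18],[30,0],[47,6],[49,0]]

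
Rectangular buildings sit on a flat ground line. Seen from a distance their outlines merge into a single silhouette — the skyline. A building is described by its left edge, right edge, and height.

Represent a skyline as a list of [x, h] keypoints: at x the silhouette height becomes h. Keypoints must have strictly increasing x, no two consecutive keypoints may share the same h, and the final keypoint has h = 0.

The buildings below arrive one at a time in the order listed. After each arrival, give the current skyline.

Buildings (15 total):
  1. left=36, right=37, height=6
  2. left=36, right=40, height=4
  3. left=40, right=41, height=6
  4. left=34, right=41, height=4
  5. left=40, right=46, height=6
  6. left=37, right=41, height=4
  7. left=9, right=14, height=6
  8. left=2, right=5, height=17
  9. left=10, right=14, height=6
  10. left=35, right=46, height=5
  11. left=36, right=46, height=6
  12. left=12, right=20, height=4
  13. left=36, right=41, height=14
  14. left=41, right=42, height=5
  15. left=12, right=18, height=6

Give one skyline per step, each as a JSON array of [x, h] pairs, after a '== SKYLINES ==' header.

== SKYLINES ==
[[36,6],[37,0]]
[[36,6],[37,4],[40,0]]
[[36,6],[37,4],[40,6],[41,0]]
[[34,4],[36,6],[37,4],[40,6],[41,0]]
[[34,4],[36,6],[37,4],[40,6],[46,0]]
[[34,4],[36,6],[37,4],[40,6],[46,0]]
[[9,6],[14,0],[34,4],[36,6],[37,4],[40,6],[46,0]]
[[2,17],[5,0],[9,6],[14,0],[34,4],[36,6],[37,4],[40,6],[46,0]]
[[2,17],[5,0],[9,6],[14,0],[34,4],[36,6],[37,4],[40,6],[46,0]]
[[2,17],[5,0],[9,6],[14,0],[34,4],[35,5],[36,6],[37,5],[40,6],[46,0]]
[[2,17],[5,0],[9,6],[14,0],[34,4],[35,5],[36,6],[46,0]]
[[2,17],[5,0],[9,6],[14,4],[20,0],[34,4],[35,5],[36,6],[46,0]]
[[2,17],[5,0],[9,6],[14,4],[20,0],[34,4],[35,5],[36,14],[41,6],[46,0]]
[[2,17],[5,0],[9,6],[14,4],[20,0],[34,4],[35,5],[36,14],[41,6],[46,0]]
[[2,17],[5,0],[9,6],[18,4],[20,0],[34,4],[35,5],[36,14],[41,6],[46,0]]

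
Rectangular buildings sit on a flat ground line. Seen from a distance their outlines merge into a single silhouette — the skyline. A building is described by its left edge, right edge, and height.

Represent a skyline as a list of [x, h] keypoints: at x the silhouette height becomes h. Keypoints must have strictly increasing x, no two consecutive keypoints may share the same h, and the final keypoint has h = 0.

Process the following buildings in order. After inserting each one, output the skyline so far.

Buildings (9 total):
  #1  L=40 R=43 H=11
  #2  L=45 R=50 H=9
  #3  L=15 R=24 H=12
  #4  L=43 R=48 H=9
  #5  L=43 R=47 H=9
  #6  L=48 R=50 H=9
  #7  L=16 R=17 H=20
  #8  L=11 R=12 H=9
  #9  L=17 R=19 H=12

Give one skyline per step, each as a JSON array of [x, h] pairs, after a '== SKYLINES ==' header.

== SKYLINES ==
[[40,11],[43,0]]
[[40,11],[43,0],[45,9],[50,0]]
[[15,12],[24,0],[40,11],[43,0],[45,9],[50,0]]
[[15,12],[24,0],[40,11],[43,9],[50,0]]
[[15,12],[24,0],[40,11],[43,9],[50,0]]
[[15,12],[24,0],[40,11],[43,9],[50,0]]
[[15,12],[16,20],[17,12],[24,0],[40,11],[43,9],[50,0]]
[[11,9],[12,0],[15,12],[16,20],[17,12],[24,0],[40,11],[43,9],[50,0]]
[[11,9],[12,0],[15,12],[16,20],[17,12],[24,0],[40,11],[43,9],[50,0]]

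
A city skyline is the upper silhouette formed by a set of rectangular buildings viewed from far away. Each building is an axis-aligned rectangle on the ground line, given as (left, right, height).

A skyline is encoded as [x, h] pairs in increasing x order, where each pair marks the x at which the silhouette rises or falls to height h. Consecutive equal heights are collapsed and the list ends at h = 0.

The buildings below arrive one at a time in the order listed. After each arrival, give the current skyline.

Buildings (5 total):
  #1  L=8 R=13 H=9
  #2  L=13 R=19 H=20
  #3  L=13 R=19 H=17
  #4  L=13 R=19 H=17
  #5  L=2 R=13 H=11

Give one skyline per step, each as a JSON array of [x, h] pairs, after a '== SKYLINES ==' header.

== SKYLINES ==
[[8,9],[13,0]]
[[8,9],[13,20],[19,0]]
[[8,9],[13,20],[19,0]]
[[8,9],[13,20],[19,0]]
[[2,11],[13,20],[19,0]]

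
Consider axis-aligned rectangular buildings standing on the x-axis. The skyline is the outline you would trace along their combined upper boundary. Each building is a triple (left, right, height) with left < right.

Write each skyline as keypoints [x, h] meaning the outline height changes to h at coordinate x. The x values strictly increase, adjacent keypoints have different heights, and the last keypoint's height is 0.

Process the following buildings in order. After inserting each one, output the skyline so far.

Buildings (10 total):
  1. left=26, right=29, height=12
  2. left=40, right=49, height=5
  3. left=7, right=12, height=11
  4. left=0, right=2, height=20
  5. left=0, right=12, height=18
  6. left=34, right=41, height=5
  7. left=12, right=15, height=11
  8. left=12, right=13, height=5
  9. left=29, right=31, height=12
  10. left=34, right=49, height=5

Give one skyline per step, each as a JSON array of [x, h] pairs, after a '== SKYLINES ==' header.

== SKYLINES ==
[[26,12],[29,0]]
[[26,12],[29,0],[40,5],[49,0]]
[[7,11],[12,0],[26,12],[29,0],[40,5],[49,0]]
[[0,20],[2,0],[7,11],[12,0],[26,12],[29,0],[40,5],[49,0]]
[[0,20],[2,18],[12,0],[26,12],[29,0],[40,5],[49,0]]
[[0,20],[2,18],[12,0],[26,12],[29,0],[34,5],[49,0]]
[[0,20],[2,18],[12,11],[15,0],[26,12],[29,0],[34,5],[49,0]]
[[0,20],[2,18],[12,11],[15,0],[26,12],[29,0],[34,5],[49,0]]
[[0,20],[2,18],[12,11],[15,0],[26,12],[31,0],[34,5],[49,0]]
[[0,20],[2,18],[12,11],[15,0],[26,12],[31,0],[34,5],[49,0]]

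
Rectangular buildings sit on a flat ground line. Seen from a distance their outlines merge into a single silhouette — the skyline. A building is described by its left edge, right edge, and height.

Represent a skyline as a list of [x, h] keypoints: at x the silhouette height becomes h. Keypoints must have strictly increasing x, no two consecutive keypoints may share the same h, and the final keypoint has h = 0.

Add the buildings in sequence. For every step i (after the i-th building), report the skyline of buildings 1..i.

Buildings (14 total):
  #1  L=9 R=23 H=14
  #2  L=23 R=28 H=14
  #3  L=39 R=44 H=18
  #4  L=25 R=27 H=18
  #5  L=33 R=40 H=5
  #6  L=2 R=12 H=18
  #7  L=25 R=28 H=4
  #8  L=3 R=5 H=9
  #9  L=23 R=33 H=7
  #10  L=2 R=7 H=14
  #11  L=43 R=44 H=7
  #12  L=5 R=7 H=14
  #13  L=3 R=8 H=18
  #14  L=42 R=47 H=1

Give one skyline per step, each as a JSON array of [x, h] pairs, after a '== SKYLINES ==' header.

== SKYLINES ==
[[9,14],[23,0]]
[[9,14],[28,0]]
[[9,14],[28,0],[39,18],[44,0]]
[[9,14],[25,18],[27,14],[28,0],[39,18],[44,0]]
[[9,14],[25,18],[27,14],[28,0],[33,5],[39,18],[44,0]]
[[2,18],[12,14],[25,18],[27,14],[28,0],[33,5],[39,18],[44,0]]
[[2,18],[12,14],[25,18],[27,14],[28,0],[33,5],[39,18],[44,0]]
[[2,18],[12,14],[25,18],[27,14],[28,0],[33,5],[39,18],[44,0]]
[[2,18],[12,14],[25,18],[27,14],[28,7],[33,5],[39,18],[44,0]]
[[2,18],[12,14],[25,18],[27,14],[28,7],[33,5],[39,18],[44,0]]
[[2,18],[12,14],[25,18],[27,14],[28,7],[33,5],[39,18],[44,0]]
[[2,18],[12,14],[25,18],[27,14],[28,7],[33,5],[39,18],[44,0]]
[[2,18],[12,14],[25,18],[27,14],[28,7],[33,5],[39,18],[44,0]]
[[2,18],[12,14],[25,18],[27,14],[28,7],[33,5],[39,18],[44,1],[47,0]]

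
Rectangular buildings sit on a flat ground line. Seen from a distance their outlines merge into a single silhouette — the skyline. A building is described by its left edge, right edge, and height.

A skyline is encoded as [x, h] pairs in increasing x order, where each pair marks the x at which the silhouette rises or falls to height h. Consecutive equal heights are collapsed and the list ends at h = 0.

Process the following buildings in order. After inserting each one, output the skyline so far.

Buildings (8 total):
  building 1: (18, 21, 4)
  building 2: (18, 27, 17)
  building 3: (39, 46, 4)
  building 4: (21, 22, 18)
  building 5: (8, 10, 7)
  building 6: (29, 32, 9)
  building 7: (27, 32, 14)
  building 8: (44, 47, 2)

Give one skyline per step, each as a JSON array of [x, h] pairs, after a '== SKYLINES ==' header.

== SKYLINES ==
[[18,4],[21,0]]
[[18,17],[27,0]]
[[18,17],[27,0],[39,4],[46,0]]
[[18,17],[21,18],[22,17],[27,0],[39,4],[46,0]]
[[8,7],[10,0],[18,17],[21,18],[22,17],[27,0],[39,4],[46,0]]
[[8,7],[10,0],[18,17],[21,18],[22,17],[27,0],[29,9],[32,0],[39,4],[46,0]]
[[8,7],[10,0],[18,17],[21,18],[22,17],[27,14],[32,0],[39,4],[46,0]]
[[8,7],[10,0],[18,17],[21,18],[22,17],[27,14],[32,0],[39,4],[46,2],[47,0]]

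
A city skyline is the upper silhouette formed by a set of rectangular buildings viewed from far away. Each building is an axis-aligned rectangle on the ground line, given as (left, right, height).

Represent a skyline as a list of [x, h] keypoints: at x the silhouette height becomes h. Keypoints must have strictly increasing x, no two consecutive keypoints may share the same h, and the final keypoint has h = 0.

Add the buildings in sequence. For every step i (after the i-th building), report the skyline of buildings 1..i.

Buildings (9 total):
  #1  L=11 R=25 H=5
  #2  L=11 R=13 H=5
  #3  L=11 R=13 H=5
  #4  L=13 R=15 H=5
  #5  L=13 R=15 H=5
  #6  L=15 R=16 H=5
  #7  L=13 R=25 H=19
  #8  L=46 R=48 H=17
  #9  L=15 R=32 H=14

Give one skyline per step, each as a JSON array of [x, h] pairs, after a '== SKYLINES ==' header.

== SKYLINES ==
[[11,5],[25,0]]
[[11,5],[25,0]]
[[11,5],[25,0]]
[[11,5],[25,0]]
[[11,5],[25,0]]
[[11,5],[25,0]]
[[11,5],[13,19],[25,0]]
[[11,5],[13,19],[25,0],[46,17],[48,0]]
[[11,5],[13,19],[25,14],[32,0],[46,17],[48,0]]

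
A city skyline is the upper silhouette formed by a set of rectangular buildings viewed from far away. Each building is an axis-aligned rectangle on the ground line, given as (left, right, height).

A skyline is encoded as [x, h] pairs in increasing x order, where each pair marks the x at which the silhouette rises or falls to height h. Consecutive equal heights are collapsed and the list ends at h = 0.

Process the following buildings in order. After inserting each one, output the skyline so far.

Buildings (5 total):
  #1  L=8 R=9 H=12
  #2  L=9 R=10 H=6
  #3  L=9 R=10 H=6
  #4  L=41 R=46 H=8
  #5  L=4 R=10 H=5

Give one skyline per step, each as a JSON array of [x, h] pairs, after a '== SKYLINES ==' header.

== SKYLINES ==
[[8,12],[9,0]]
[[8,12],[9,6],[10,0]]
[[8,12],[9,6],[10,0]]
[[8,12],[9,6],[10,0],[41,8],[46,0]]
[[4,5],[8,12],[9,6],[10,0],[41,8],[46,0]]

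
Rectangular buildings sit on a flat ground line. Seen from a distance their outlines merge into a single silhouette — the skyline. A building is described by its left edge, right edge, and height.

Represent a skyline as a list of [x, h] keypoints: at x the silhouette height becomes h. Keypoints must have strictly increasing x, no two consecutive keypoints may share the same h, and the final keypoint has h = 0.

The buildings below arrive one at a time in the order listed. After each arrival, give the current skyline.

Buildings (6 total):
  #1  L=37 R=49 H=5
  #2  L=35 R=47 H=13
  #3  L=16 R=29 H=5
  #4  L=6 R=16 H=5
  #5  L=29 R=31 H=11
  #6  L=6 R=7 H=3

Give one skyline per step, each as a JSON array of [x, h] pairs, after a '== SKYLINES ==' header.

== SKYLINES ==
[[37,5],[49,0]]
[[35,13],[47,5],[49,0]]
[[16,5],[29,0],[35,13],[47,5],[49,0]]
[[6,5],[29,0],[35,13],[47,5],[49,0]]
[[6,5],[29,11],[31,0],[35,13],[47,5],[49,0]]
[[6,5],[29,11],[31,0],[35,13],[47,5],[49,0]]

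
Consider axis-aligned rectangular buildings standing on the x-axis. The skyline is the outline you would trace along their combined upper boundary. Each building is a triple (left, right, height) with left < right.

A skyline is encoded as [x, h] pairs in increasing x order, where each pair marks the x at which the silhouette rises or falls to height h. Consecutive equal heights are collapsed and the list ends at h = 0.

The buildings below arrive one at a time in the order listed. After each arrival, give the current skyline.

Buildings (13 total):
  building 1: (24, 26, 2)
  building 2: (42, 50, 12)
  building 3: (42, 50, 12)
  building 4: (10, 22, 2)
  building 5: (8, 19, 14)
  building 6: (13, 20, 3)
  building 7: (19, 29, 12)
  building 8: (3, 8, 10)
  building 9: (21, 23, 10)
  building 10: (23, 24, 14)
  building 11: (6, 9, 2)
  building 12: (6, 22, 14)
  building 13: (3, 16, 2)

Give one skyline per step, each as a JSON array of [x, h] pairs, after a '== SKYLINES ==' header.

== SKYLINES ==
[[24,2],[26,0]]
[[24,2],[26,0],[42,12],[50,0]]
[[24,2],[26,0],[42,12],[50,0]]
[[10,2],[22,0],[24,2],[26,0],[42,12],[50,0]]
[[8,14],[19,2],[22,0],[24,2],[26,0],[42,12],[50,0]]
[[8,14],[19,3],[20,2],[22,0],[24,2],[26,0],[42,12],[50,0]]
[[8,14],[19,12],[29,0],[42,12],[50,0]]
[[3,10],[8,14],[19,12],[29,0],[42,12],[50,0]]
[[3,10],[8,14],[19,12],[29,0],[42,12],[50,0]]
[[3,10],[8,14],[19,12],[23,14],[24,12],[29,0],[42,12],[50,0]]
[[3,10],[8,14],[19,12],[23,14],[24,12],[29,0],[42,12],[50,0]]
[[3,10],[6,14],[22,12],[23,14],[24,12],[29,0],[42,12],[50,0]]
[[3,10],[6,14],[22,12],[23,14],[24,12],[29,0],[42,12],[50,0]]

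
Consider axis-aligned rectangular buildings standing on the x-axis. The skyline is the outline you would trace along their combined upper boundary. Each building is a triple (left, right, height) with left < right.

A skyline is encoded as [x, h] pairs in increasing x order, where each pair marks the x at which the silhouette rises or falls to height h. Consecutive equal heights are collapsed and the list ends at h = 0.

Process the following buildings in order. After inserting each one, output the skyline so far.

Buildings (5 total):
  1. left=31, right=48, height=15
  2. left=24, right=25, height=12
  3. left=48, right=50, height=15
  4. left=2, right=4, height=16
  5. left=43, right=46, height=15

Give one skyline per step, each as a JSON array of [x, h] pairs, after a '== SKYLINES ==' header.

== SKYLINES ==
[[31,15],[48,0]]
[[24,12],[25,0],[31,15],[48,0]]
[[24,12],[25,0],[31,15],[50,0]]
[[2,16],[4,0],[24,12],[25,0],[31,15],[50,0]]
[[2,16],[4,0],[24,12],[25,0],[31,15],[50,0]]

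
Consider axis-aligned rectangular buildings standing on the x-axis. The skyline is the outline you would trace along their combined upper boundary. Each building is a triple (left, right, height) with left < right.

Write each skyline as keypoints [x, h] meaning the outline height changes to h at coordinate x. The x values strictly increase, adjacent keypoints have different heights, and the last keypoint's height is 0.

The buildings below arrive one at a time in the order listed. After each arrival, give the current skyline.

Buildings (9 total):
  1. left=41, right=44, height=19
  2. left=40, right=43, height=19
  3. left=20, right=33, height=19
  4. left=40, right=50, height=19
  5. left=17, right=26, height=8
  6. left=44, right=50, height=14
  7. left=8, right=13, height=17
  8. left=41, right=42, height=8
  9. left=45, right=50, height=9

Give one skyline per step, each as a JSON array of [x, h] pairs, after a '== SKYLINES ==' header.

== SKYLINES ==
[[41,19],[44,0]]
[[40,19],[44,0]]
[[20,19],[33,0],[40,19],[44,0]]
[[20,19],[33,0],[40,19],[50,0]]
[[17,8],[20,19],[33,0],[40,19],[50,0]]
[[17,8],[20,19],[33,0],[40,19],[50,0]]
[[8,17],[13,0],[17,8],[20,19],[33,0],[40,19],[50,0]]
[[8,17],[13,0],[17,8],[20,19],[33,0],[40,19],[50,0]]
[[8,17],[13,0],[17,8],[20,19],[33,0],[40,19],[50,0]]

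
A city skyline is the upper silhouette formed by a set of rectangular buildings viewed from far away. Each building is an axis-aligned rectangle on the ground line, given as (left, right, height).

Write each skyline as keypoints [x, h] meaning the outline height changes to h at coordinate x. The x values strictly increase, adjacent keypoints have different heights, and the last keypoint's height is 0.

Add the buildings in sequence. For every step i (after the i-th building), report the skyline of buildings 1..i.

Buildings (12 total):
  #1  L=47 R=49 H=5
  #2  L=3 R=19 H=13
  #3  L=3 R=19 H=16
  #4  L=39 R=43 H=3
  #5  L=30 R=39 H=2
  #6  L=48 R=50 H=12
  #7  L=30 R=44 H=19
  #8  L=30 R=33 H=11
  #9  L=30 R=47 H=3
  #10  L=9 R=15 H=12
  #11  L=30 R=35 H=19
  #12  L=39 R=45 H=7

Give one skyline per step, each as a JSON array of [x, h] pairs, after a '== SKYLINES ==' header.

== SKYLINES ==
[[47,5],[49,0]]
[[3,13],[19,0],[47,5],[49,0]]
[[3,16],[19,0],[47,5],[49,0]]
[[3,16],[19,0],[39,3],[43,0],[47,5],[49,0]]
[[3,16],[19,0],[30,2],[39,3],[43,0],[47,5],[49,0]]
[[3,16],[19,0],[30,2],[39,3],[43,0],[47,5],[48,12],[50,0]]
[[3,16],[19,0],[30,19],[44,0],[47,5],[48,12],[50,0]]
[[3,16],[19,0],[30,19],[44,0],[47,5],[48,12],[50,0]]
[[3,16],[19,0],[30,19],[44,3],[47,5],[48,12],[50,0]]
[[3,16],[19,0],[30,19],[44,3],[47,5],[48,12],[50,0]]
[[3,16],[19,0],[30,19],[44,3],[47,5],[48,12],[50,0]]
[[3,16],[19,0],[30,19],[44,7],[45,3],[47,5],[48,12],[50,0]]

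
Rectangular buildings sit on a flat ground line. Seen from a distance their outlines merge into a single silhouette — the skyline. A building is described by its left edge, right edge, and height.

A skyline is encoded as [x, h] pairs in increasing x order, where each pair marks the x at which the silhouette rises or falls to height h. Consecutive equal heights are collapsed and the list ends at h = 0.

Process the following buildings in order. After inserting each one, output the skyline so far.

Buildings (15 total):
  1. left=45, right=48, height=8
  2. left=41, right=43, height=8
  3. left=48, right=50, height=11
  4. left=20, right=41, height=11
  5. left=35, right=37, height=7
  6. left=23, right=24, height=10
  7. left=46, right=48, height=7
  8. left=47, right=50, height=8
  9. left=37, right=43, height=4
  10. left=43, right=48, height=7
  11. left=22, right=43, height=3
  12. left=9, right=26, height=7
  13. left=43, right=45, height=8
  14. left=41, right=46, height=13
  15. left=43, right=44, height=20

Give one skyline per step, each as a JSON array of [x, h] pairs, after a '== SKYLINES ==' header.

== SKYLINES ==
[[45,8],[48,0]]
[[41,8],[43,0],[45,8],[48,0]]
[[41,8],[43,0],[45,8],[48,11],[50,0]]
[[20,11],[41,8],[43,0],[45,8],[48,11],[50,0]]
[[20,11],[41,8],[43,0],[45,8],[48,11],[50,0]]
[[20,11],[41,8],[43,0],[45,8],[48,11],[50,0]]
[[20,11],[41,8],[43,0],[45,8],[48,11],[50,0]]
[[20,11],[41,8],[43,0],[45,8],[48,11],[50,0]]
[[20,11],[41,8],[43,0],[45,8],[48,11],[50,0]]
[[20,11],[41,8],[43,7],[45,8],[48,11],[50,0]]
[[20,11],[41,8],[43,7],[45,8],[48,11],[50,0]]
[[9,7],[20,11],[41,8],[43,7],[45,8],[48,11],[50,0]]
[[9,7],[20,11],[41,8],[48,11],[50,0]]
[[9,7],[20,11],[41,13],[46,8],[48,11],[50,0]]
[[9,7],[20,11],[41,13],[43,20],[44,13],[46,8],[48,11],[50,0]]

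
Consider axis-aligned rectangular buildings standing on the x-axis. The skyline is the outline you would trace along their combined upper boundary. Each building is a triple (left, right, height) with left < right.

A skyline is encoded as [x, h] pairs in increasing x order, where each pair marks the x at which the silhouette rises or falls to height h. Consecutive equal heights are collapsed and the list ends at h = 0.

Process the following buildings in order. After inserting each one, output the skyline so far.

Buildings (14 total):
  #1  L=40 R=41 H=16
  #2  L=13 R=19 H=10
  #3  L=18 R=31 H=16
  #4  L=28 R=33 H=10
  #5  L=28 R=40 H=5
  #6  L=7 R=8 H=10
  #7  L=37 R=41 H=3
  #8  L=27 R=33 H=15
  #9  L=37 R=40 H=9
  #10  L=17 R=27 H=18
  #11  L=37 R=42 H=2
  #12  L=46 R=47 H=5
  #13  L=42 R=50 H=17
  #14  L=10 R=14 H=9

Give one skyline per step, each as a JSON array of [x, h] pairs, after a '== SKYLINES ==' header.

== SKYLINES ==
[[40,16],[41,0]]
[[13,10],[19,0],[40,16],[41,0]]
[[13,10],[18,16],[31,0],[40,16],[41,0]]
[[13,10],[18,16],[31,10],[33,0],[40,16],[41,0]]
[[13,10],[18,16],[31,10],[33,5],[40,16],[41,0]]
[[7,10],[8,0],[13,10],[18,16],[31,10],[33,5],[40,16],[41,0]]
[[7,10],[8,0],[13,10],[18,16],[31,10],[33,5],[40,16],[41,0]]
[[7,10],[8,0],[13,10],[18,16],[31,15],[33,5],[40,16],[41,0]]
[[7,10],[8,0],[13,10],[18,16],[31,15],[33,5],[37,9],[40,16],[41,0]]
[[7,10],[8,0],[13,10],[17,18],[27,16],[31,15],[33,5],[37,9],[40,16],[41,0]]
[[7,10],[8,0],[13,10],[17,18],[27,16],[31,15],[33,5],[37,9],[40,16],[41,2],[42,0]]
[[7,10],[8,0],[13,10],[17,18],[27,16],[31,15],[33,5],[37,9],[40,16],[41,2],[42,0],[46,5],[47,0]]
[[7,10],[8,0],[13,10],[17,18],[27,16],[31,15],[33,5],[37,9],[40,16],[41,2],[42,17],[50,0]]
[[7,10],[8,0],[10,9],[13,10],[17,18],[27,16],[31,15],[33,5],[37,9],[40,16],[41,2],[42,17],[50,0]]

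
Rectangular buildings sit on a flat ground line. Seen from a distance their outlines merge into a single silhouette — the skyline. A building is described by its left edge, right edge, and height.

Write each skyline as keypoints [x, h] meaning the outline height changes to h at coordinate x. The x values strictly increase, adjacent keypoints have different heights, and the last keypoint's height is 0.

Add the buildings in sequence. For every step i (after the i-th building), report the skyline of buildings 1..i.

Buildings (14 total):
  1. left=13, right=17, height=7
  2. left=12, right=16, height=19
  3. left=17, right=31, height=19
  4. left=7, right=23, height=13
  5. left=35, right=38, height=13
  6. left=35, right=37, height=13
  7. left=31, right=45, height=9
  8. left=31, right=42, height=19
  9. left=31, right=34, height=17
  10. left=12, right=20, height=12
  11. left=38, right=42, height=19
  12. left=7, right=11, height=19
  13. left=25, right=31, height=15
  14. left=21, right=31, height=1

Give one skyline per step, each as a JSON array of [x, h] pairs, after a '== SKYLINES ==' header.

== SKYLINES ==
[[13,7],[17,0]]
[[12,19],[16,7],[17,0]]
[[12,19],[16,7],[17,19],[31,0]]
[[7,13],[12,19],[16,13],[17,19],[31,0]]
[[7,13],[12,19],[16,13],[17,19],[31,0],[35,13],[38,0]]
[[7,13],[12,19],[16,13],[17,19],[31,0],[35,13],[38,0]]
[[7,13],[12,19],[16,13],[17,19],[31,9],[35,13],[38,9],[45,0]]
[[7,13],[12,19],[16,13],[17,19],[42,9],[45,0]]
[[7,13],[12,19],[16,13],[17,19],[42,9],[45,0]]
[[7,13],[12,19],[16,13],[17,19],[42,9],[45,0]]
[[7,13],[12,19],[16,13],[17,19],[42,9],[45,0]]
[[7,19],[11,13],[12,19],[16,13],[17,19],[42,9],[45,0]]
[[7,19],[11,13],[12,19],[16,13],[17,19],[42,9],[45,0]]
[[7,19],[11,13],[12,19],[16,13],[17,19],[42,9],[45,0]]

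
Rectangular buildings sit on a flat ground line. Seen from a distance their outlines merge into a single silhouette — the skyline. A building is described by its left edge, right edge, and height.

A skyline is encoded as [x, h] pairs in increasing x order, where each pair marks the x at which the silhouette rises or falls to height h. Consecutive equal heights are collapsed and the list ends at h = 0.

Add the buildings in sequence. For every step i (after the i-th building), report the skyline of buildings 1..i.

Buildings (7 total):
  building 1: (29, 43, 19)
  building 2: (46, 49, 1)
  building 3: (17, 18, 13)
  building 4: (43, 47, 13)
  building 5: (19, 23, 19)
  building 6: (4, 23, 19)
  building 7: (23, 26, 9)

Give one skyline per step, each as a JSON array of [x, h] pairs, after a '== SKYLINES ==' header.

== SKYLINES ==
[[29,19],[43,0]]
[[29,19],[43,0],[46,1],[49,0]]
[[17,13],[18,0],[29,19],[43,0],[46,1],[49,0]]
[[17,13],[18,0],[29,19],[43,13],[47,1],[49,0]]
[[17,13],[18,0],[19,19],[23,0],[29,19],[43,13],[47,1],[49,0]]
[[4,19],[23,0],[29,19],[43,13],[47,1],[49,0]]
[[4,19],[23,9],[26,0],[29,19],[43,13],[47,1],[49,0]]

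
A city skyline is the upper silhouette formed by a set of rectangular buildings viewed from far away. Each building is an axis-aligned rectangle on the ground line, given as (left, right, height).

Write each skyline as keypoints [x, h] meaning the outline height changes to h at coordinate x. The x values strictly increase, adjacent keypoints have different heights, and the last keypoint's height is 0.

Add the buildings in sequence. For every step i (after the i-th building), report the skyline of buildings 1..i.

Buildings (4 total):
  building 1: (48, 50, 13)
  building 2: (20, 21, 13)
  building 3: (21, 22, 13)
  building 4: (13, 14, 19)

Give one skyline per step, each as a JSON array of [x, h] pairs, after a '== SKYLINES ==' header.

== SKYLINES ==
[[48,13],[50,0]]
[[20,13],[21,0],[48,13],[50,0]]
[[20,13],[22,0],[48,13],[50,0]]
[[13,19],[14,0],[20,13],[22,0],[48,13],[50,0]]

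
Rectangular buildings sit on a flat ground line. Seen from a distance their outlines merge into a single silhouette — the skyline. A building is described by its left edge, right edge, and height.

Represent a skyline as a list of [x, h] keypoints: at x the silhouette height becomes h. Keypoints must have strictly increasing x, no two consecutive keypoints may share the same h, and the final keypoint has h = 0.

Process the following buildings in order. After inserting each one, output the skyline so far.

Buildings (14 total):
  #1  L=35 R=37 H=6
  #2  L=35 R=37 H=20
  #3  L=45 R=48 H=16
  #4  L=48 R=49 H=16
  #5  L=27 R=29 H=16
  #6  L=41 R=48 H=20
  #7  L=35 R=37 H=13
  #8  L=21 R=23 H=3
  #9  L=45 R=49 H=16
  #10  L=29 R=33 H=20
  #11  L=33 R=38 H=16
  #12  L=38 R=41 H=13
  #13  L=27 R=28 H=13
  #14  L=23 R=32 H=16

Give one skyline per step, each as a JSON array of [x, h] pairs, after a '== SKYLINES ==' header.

== SKYLINES ==
[[35,6],[37,0]]
[[35,20],[37,0]]
[[35,20],[37,0],[45,16],[48,0]]
[[35,20],[37,0],[45,16],[49,0]]
[[27,16],[29,0],[35,20],[37,0],[45,16],[49,0]]
[[27,16],[29,0],[35,20],[37,0],[41,20],[48,16],[49,0]]
[[27,16],[29,0],[35,20],[37,0],[41,20],[48,16],[49,0]]
[[21,3],[23,0],[27,16],[29,0],[35,20],[37,0],[41,20],[48,16],[49,0]]
[[21,3],[23,0],[27,16],[29,0],[35,20],[37,0],[41,20],[48,16],[49,0]]
[[21,3],[23,0],[27,16],[29,20],[33,0],[35,20],[37,0],[41,20],[48,16],[49,0]]
[[21,3],[23,0],[27,16],[29,20],[33,16],[35,20],[37,16],[38,0],[41,20],[48,16],[49,0]]
[[21,3],[23,0],[27,16],[29,20],[33,16],[35,20],[37,16],[38,13],[41,20],[48,16],[49,0]]
[[21,3],[23,0],[27,16],[29,20],[33,16],[35,20],[37,16],[38,13],[41,20],[48,16],[49,0]]
[[21,3],[23,16],[29,20],[33,16],[35,20],[37,16],[38,13],[41,20],[48,16],[49,0]]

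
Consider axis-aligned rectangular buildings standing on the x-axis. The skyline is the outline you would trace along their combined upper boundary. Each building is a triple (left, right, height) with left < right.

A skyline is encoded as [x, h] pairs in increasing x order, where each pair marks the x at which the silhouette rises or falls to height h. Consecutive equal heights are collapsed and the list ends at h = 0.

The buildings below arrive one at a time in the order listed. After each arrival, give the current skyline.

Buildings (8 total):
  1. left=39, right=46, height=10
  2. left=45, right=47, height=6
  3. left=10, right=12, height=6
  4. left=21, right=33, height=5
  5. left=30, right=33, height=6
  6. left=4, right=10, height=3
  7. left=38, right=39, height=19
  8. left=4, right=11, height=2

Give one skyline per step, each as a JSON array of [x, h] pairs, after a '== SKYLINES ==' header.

== SKYLINES ==
[[39,10],[46,0]]
[[39,10],[46,6],[47,0]]
[[10,6],[12,0],[39,10],[46,6],[47,0]]
[[10,6],[12,0],[21,5],[33,0],[39,10],[46,6],[47,0]]
[[10,6],[12,0],[21,5],[30,6],[33,0],[39,10],[46,6],[47,0]]
[[4,3],[10,6],[12,0],[21,5],[30,6],[33,0],[39,10],[46,6],[47,0]]
[[4,3],[10,6],[12,0],[21,5],[30,6],[33,0],[38,19],[39,10],[46,6],[47,0]]
[[4,3],[10,6],[12,0],[21,5],[30,6],[33,0],[38,19],[39,10],[46,6],[47,0]]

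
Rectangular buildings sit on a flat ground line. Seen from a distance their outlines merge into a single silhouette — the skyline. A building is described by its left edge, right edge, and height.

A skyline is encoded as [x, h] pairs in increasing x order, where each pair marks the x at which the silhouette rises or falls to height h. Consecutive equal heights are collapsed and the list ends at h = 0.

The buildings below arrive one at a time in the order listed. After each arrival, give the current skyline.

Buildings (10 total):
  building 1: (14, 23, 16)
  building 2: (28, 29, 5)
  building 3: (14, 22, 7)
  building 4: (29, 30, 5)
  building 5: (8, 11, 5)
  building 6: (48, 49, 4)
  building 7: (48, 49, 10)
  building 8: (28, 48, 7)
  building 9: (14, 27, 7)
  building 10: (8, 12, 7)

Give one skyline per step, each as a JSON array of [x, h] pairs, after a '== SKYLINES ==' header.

== SKYLINES ==
[[14,16],[23,0]]
[[14,16],[23,0],[28,5],[29,0]]
[[14,16],[23,0],[28,5],[29,0]]
[[14,16],[23,0],[28,5],[30,0]]
[[8,5],[11,0],[14,16],[23,0],[28,5],[30,0]]
[[8,5],[11,0],[14,16],[23,0],[28,5],[30,0],[48,4],[49,0]]
[[8,5],[11,0],[14,16],[23,0],[28,5],[30,0],[48,10],[49,0]]
[[8,5],[11,0],[14,16],[23,0],[28,7],[48,10],[49,0]]
[[8,5],[11,0],[14,16],[23,7],[27,0],[28,7],[48,10],[49,0]]
[[8,7],[12,0],[14,16],[23,7],[27,0],[28,7],[48,10],[49,0]]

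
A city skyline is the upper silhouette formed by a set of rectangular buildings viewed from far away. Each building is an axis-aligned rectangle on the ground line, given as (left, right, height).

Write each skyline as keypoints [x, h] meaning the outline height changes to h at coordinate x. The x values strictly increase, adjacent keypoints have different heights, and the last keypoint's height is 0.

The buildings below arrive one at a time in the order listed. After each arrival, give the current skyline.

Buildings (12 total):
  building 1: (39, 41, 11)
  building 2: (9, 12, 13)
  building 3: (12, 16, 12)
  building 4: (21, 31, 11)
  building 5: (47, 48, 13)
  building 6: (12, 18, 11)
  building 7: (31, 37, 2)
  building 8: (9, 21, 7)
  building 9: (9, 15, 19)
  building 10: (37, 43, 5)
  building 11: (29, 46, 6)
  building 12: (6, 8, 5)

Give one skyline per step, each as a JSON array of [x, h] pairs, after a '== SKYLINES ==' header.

== SKYLINES ==
[[39,11],[41,0]]
[[9,13],[12,0],[39,11],[41,0]]
[[9,13],[12,12],[16,0],[39,11],[41,0]]
[[9,13],[12,12],[16,0],[21,11],[31,0],[39,11],[41,0]]
[[9,13],[12,12],[16,0],[21,11],[31,0],[39,11],[41,0],[47,13],[48,0]]
[[9,13],[12,12],[16,11],[18,0],[21,11],[31,0],[39,11],[41,0],[47,13],[48,0]]
[[9,13],[12,12],[16,11],[18,0],[21,11],[31,2],[37,0],[39,11],[41,0],[47,13],[48,0]]
[[9,13],[12,12],[16,11],[18,7],[21,11],[31,2],[37,0],[39,11],[41,0],[47,13],[48,0]]
[[9,19],[15,12],[16,11],[18,7],[21,11],[31,2],[37,0],[39,11],[41,0],[47,13],[48,0]]
[[9,19],[15,12],[16,11],[18,7],[21,11],[31,2],[37,5],[39,11],[41,5],[43,0],[47,13],[48,0]]
[[9,19],[15,12],[16,11],[18,7],[21,11],[31,6],[39,11],[41,6],[46,0],[47,13],[48,0]]
[[6,5],[8,0],[9,19],[15,12],[16,11],[18,7],[21,11],[31,6],[39,11],[41,6],[46,0],[47,13],[48,0]]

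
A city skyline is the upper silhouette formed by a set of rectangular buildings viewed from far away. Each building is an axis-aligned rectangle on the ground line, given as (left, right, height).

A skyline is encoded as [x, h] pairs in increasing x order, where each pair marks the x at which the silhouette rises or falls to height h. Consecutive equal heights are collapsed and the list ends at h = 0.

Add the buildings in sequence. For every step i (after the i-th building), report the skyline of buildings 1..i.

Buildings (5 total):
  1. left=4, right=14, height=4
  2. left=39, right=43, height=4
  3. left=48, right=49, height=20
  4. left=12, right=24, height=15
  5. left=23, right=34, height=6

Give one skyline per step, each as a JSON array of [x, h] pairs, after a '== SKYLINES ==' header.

== SKYLINES ==
[[4,4],[14,0]]
[[4,4],[14,0],[39,4],[43,0]]
[[4,4],[14,0],[39,4],[43,0],[48,20],[49,0]]
[[4,4],[12,15],[24,0],[39,4],[43,0],[48,20],[49,0]]
[[4,4],[12,15],[24,6],[34,0],[39,4],[43,0],[48,20],[49,0]]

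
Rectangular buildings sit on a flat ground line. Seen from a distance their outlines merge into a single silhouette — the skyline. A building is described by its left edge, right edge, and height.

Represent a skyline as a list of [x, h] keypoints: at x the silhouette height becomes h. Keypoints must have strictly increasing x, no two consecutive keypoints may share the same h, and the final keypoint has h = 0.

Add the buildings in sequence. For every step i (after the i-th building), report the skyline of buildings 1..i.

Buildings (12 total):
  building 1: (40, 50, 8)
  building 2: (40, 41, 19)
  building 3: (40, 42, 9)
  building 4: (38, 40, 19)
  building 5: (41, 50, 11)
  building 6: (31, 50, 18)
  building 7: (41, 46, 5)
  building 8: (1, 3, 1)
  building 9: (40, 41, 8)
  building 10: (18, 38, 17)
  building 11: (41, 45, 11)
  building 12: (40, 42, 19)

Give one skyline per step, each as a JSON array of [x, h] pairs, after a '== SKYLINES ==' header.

== SKYLINES ==
[[40,8],[50,0]]
[[40,19],[41,8],[50,0]]
[[40,19],[41,9],[42,8],[50,0]]
[[38,19],[41,9],[42,8],[50,0]]
[[38,19],[41,11],[50,0]]
[[31,18],[38,19],[41,18],[50,0]]
[[31,18],[38,19],[41,18],[50,0]]
[[1,1],[3,0],[31,18],[38,19],[41,18],[50,0]]
[[1,1],[3,0],[31,18],[38,19],[41,18],[50,0]]
[[1,1],[3,0],[18,17],[31,18],[38,19],[41,18],[50,0]]
[[1,1],[3,0],[18,17],[31,18],[38,19],[41,18],[50,0]]
[[1,1],[3,0],[18,17],[31,18],[38,19],[42,18],[50,0]]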